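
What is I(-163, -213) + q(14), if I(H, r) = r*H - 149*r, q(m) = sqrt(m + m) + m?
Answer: 66470 + 2*sqrt(7) ≈ 66475.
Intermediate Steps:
q(m) = m + sqrt(2)*sqrt(m) (q(m) = sqrt(2*m) + m = sqrt(2)*sqrt(m) + m = m + sqrt(2)*sqrt(m))
I(H, r) = -149*r + H*r (I(H, r) = H*r - 149*r = -149*r + H*r)
I(-163, -213) + q(14) = -213*(-149 - 163) + (14 + sqrt(2)*sqrt(14)) = -213*(-312) + (14 + 2*sqrt(7)) = 66456 + (14 + 2*sqrt(7)) = 66470 + 2*sqrt(7)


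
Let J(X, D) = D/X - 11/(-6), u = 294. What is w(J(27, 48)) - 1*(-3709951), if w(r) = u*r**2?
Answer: 200544379/54 ≈ 3.7138e+6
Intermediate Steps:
J(X, D) = 11/6 + D/X (J(X, D) = D/X - 11*(-1/6) = D/X + 11/6 = 11/6 + D/X)
w(r) = 294*r**2
w(J(27, 48)) - 1*(-3709951) = 294*(11/6 + 48/27)**2 - 1*(-3709951) = 294*(11/6 + 48*(1/27))**2 + 3709951 = 294*(11/6 + 16/9)**2 + 3709951 = 294*(65/18)**2 + 3709951 = 294*(4225/324) + 3709951 = 207025/54 + 3709951 = 200544379/54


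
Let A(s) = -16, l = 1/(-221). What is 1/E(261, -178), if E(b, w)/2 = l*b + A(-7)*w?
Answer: 221/1258294 ≈ 0.00017563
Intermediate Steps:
l = -1/221 ≈ -0.0045249
E(b, w) = -32*w - 2*b/221 (E(b, w) = 2*(-b/221 - 16*w) = 2*(-16*w - b/221) = -32*w - 2*b/221)
1/E(261, -178) = 1/(-32*(-178) - 2/221*261) = 1/(5696 - 522/221) = 1/(1258294/221) = 221/1258294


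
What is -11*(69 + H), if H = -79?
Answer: 110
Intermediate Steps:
-11*(69 + H) = -11*(69 - 79) = -11*(-10) = 110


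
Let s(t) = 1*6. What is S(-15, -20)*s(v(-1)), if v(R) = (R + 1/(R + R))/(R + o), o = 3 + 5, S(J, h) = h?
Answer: -120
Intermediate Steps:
o = 8
v(R) = (R + 1/(2*R))/(8 + R) (v(R) = (R + 1/(R + R))/(R + 8) = (R + 1/(2*R))/(8 + R))
s(t) = 6
S(-15, -20)*s(v(-1)) = -20*6 = -120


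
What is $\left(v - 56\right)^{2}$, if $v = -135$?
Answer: $36481$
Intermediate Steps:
$\left(v - 56\right)^{2} = \left(-135 - 56\right)^{2} = \left(-191\right)^{2} = 36481$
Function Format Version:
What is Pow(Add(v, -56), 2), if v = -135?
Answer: 36481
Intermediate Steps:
Pow(Add(v, -56), 2) = Pow(Add(-135, -56), 2) = Pow(-191, 2) = 36481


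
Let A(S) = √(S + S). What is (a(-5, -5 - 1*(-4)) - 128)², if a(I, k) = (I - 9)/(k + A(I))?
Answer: 4*(-37711*I + 7296*√10)/(-9*I + 2*√10) ≈ 16044.0 - 1020.1*I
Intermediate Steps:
A(S) = √2*√S (A(S) = √(2*S) = √2*√S)
a(I, k) = (-9 + I)/(k + √2*√I) (a(I, k) = (I - 9)/(k + √2*√I) = (-9 + I)/(k + √2*√I))
(a(-5, -5 - 1*(-4)) - 128)² = ((-9 - 5)/((-5 - 1*(-4)) + √2*√(-5)) - 128)² = (-14/((-5 + 4) + √2*(I*√5)) - 128)² = (-14/(-1 + I*√10) - 128)² = (-128 - 14/(-1 + I*√10))²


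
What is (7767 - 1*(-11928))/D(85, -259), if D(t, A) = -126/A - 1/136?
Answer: 99105240/2411 ≈ 41105.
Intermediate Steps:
D(t, A) = -1/136 - 126/A (D(t, A) = -126/A - 1*1/136 = -126/A - 1/136 = -1/136 - 126/A)
(7767 - 1*(-11928))/D(85, -259) = (7767 - 1*(-11928))/(((1/136)*(-17136 - 1*(-259))/(-259))) = (7767 + 11928)/(((1/136)*(-1/259)*(-17136 + 259))) = 19695/(((1/136)*(-1/259)*(-16877))) = 19695/(2411/5032) = 19695*(5032/2411) = 99105240/2411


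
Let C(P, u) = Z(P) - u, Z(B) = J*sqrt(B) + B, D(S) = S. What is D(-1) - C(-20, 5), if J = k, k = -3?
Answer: 24 + 6*I*sqrt(5) ≈ 24.0 + 13.416*I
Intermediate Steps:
J = -3
Z(B) = B - 3*sqrt(B) (Z(B) = -3*sqrt(B) + B = B - 3*sqrt(B))
C(P, u) = P - u - 3*sqrt(P) (C(P, u) = (P - 3*sqrt(P)) - u = P - u - 3*sqrt(P))
D(-1) - C(-20, 5) = -1 - (-20 - 1*5 - 6*I*sqrt(5)) = -1 - (-20 - 5 - 6*I*sqrt(5)) = -1 - (-25 - 6*I*sqrt(5)) = -1 + (25 + 6*I*sqrt(5)) = 24 + 6*I*sqrt(5)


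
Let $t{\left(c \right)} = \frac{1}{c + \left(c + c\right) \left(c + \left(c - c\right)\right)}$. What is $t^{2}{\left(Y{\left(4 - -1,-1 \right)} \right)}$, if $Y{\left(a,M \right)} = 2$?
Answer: $\frac{1}{100} \approx 0.01$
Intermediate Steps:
$t{\left(c \right)} = \frac{1}{c + 2 c^{2}}$ ($t{\left(c \right)} = \frac{1}{c + 2 c \left(c + 0\right)} = \frac{1}{c + 2 c c} = \frac{1}{c + 2 c^{2}}$)
$t^{2}{\left(Y{\left(4 - -1,-1 \right)} \right)} = \left(\frac{1}{2 \left(1 + 2 \cdot 2\right)}\right)^{2} = \left(\frac{1}{2 \left(1 + 4\right)}\right)^{2} = \left(\frac{1}{2 \cdot 5}\right)^{2} = \left(\frac{1}{2} \cdot \frac{1}{5}\right)^{2} = \left(\frac{1}{10}\right)^{2} = \frac{1}{100}$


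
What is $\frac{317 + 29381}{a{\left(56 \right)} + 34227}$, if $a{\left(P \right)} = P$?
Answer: $\frac{29698}{34283} \approx 0.86626$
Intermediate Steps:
$\frac{317 + 29381}{a{\left(56 \right)} + 34227} = \frac{317 + 29381}{56 + 34227} = \frac{29698}{34283}$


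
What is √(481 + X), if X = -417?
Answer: 8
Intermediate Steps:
√(481 + X) = √(481 - 417) = √64 = 8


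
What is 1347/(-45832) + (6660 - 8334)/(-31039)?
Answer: 34913235/1422579448 ≈ 0.024542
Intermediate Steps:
1347/(-45832) + (6660 - 8334)/(-31039) = 1347*(-1/45832) - 1674*(-1/31039) = -1347/45832 + 1674/31039 = 34913235/1422579448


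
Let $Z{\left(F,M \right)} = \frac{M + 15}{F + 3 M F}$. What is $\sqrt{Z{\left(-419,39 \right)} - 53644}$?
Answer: $\frac{i \sqrt{32783342570071}}{24721} \approx 231.61 i$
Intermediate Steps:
$Z{\left(F,M \right)} = \frac{15 + M}{F + 3 F M}$
$\sqrt{Z{\left(-419,39 \right)} - 53644} = \sqrt{\frac{15 + 39}{\left(-419\right) \left(1 + 3 \cdot 39\right)} - 53644} = \sqrt{\left(- \frac{1}{419}\right) \frac{1}{1 + 117} \cdot 54 - 53644} = \sqrt{\left(- \frac{1}{419}\right) \frac{1}{118} \cdot 54 - 53644} = \sqrt{- \frac{27}{24721} - 53644} = \sqrt{- \frac{1326133351}{24721}} = \frac{i \sqrt{32783342570071}}{24721}$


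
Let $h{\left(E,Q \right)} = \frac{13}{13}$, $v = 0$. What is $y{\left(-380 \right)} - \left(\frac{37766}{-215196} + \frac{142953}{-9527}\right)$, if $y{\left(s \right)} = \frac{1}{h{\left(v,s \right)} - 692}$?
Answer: $\frac{10751871381239}{708334526886} \approx 15.179$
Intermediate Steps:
$h{\left(E,Q \right)} = 1$ ($h{\left(E,Q \right)} = 13 \cdot \frac{1}{13} = 1$)
$y{\left(s \right)} = - \frac{1}{691}$ ($y{\left(s \right)} = \frac{1}{1 - 692} = \frac{1}{-691} = - \frac{1}{691}$)
$y{\left(-380 \right)} - \left(\frac{37766}{-215196} + \frac{142953}{-9527}\right) = - \frac{1}{691} - \left(\frac{37766}{-215196} + \frac{142953}{-9527}\right) = - \frac{1}{691} - \left(37766 \left(- \frac{1}{215196}\right) + 142953 \left(- \frac{1}{9527}\right)\right) = - \frac{1}{691} - \left(- \frac{18883}{107598} - \frac{142953}{9527}\right) = - \frac{1}{691} - - \frac{15561355235}{1025086146} = - \frac{1}{691} + \frac{15561355235}{1025086146} = \frac{10751871381239}{708334526886}$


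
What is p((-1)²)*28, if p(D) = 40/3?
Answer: 1120/3 ≈ 373.33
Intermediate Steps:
p(D) = 40/3 (p(D) = 40*(⅓) = 40/3)
p((-1)²)*28 = (40/3)*28 = 1120/3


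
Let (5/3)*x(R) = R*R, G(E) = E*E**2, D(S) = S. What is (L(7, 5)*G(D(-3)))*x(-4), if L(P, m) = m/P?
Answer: -1296/7 ≈ -185.14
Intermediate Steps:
G(E) = E**3
x(R) = 3*R**2/5 (x(R) = 3*(R*R)/5 = 3*R**2/5)
(L(7, 5)*G(D(-3)))*x(-4) = ((5/7)*(-3)**3)*((3/5)*(-4)**2) = ((5*(1/7))*(-27))*((3/5)*16) = ((5/7)*(-27))*(48/5) = -135/7*48/5 = -1296/7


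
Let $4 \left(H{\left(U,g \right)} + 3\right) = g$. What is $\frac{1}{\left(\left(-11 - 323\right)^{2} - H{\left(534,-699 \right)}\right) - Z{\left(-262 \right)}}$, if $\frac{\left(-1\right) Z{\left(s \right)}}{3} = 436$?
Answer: $\frac{4}{452167} \approx 8.8463 \cdot 10^{-6}$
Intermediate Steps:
$H{\left(U,g \right)} = -3 + \frac{g}{4}$
$Z{\left(s \right)} = -1308$ ($Z{\left(s \right)} = \left(-3\right) 436 = -1308$)
$\frac{1}{\left(\left(-11 - 323\right)^{2} - H{\left(534,-699 \right)}\right) - Z{\left(-262 \right)}} = \frac{1}{\left(\left(-11 - 323\right)^{2} - \left(-3 + \frac{1}{4} \left(-699\right)\right)\right) - -1308} = \frac{1}{\left(\left(-334\right)^{2} - \left(-3 - \frac{699}{4}\right)\right) + 1308} = \frac{1}{\left(111556 - - \frac{711}{4}\right) + 1308} = \frac{1}{\left(111556 + \frac{711}{4}\right) + 1308} = \frac{1}{\frac{446935}{4} + 1308} = \frac{1}{\frac{452167}{4}} = \frac{4}{452167}$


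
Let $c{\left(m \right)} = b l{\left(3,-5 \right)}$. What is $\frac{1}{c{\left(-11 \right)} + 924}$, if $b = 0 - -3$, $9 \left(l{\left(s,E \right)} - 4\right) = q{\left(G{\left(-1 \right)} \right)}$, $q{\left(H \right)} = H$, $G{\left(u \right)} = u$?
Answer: $\frac{3}{2807} \approx 0.0010688$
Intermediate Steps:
$l{\left(s,E \right)} = \frac{35}{9}$ ($l{\left(s,E \right)} = 4 + \frac{1}{9} \left(-1\right) = 4 - \frac{1}{9} = \frac{35}{9}$)
$b = 3$ ($b = 0 + 3 = 3$)
$c{\left(m \right)} = \frac{35}{3}$ ($c{\left(m \right)} = 3 \cdot \frac{35}{9} = \frac{35}{3}$)
$\frac{1}{c{\left(-11 \right)} + 924} = \frac{1}{\frac{35}{3} + 924} = \frac{1}{\frac{2807}{3}} = \frac{3}{2807}$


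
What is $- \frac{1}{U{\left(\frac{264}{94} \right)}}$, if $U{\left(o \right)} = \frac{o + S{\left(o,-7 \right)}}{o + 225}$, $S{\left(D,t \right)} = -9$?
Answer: $\frac{3569}{97} \approx 36.794$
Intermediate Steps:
$U{\left(o \right)} = \frac{-9 + o}{225 + o}$ ($U{\left(o \right)} = \frac{o - 9}{o + 225} = \frac{-9 + o}{225 + o}$)
$- \frac{1}{U{\left(\frac{264}{94} \right)}} = - \frac{1}{\frac{1}{225 + \frac{264}{94}} \left(-9 + \frac{264}{94}\right)} = - \frac{1}{\frac{1}{225 + 264 \cdot \frac{1}{94}} \left(-9 + 264 \cdot \frac{1}{94}\right)} = - \frac{1}{\frac{1}{225 + \frac{132}{47}} \left(-9 + \frac{132}{47}\right)} = - \frac{1}{\frac{1}{\frac{10707}{47}} \left(- \frac{291}{47}\right)} = - \frac{1}{\frac{47}{10707} \left(- \frac{291}{47}\right)} = - \frac{1}{- \frac{97}{3569}} = \left(-1\right) \left(- \frac{3569}{97}\right) = \frac{3569}{97}$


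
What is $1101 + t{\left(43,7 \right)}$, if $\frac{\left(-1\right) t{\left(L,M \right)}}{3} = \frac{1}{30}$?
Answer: $\frac{11009}{10} \approx 1100.9$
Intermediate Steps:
$t{\left(L,M \right)} = - \frac{1}{10}$ ($t{\left(L,M \right)} = - \frac{3}{30} = \left(-3\right) \frac{1}{30} = - \frac{1}{10}$)
$1101 + t{\left(43,7 \right)} = 1101 - \frac{1}{10} = \frac{11009}{10}$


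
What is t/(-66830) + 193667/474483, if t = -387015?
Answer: 39314960771/6341939778 ≈ 6.1992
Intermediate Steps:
t/(-66830) + 193667/474483 = -387015/(-66830) + 193667/474483 = -387015*(-1/66830) + 193667*(1/474483) = 77403/13366 + 193667/474483 = 39314960771/6341939778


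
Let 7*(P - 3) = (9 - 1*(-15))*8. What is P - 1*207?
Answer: -1236/7 ≈ -176.57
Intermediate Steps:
P = 213/7 (P = 3 + ((9 - 1*(-15))*8)/7 = 3 + ((9 + 15)*8)/7 = 3 + (24*8)/7 = 3 + (⅐)*192 = 3 + 192/7 = 213/7 ≈ 30.429)
P - 1*207 = 213/7 - 1*207 = 213/7 - 207 = -1236/7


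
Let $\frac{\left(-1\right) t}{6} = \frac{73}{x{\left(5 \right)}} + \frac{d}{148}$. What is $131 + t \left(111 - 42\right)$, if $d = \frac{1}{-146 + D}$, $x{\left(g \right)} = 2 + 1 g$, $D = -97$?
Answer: $- \frac{58551229}{13986} \approx -4186.4$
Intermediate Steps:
$x{\left(g \right)} = 2 + g$
$d = - \frac{1}{243}$ ($d = \frac{1}{-146 - 97} = \frac{1}{-243} = - \frac{1}{243} \approx -0.0041152$)
$t = - \frac{2625365}{41958}$ ($t = - 6 \left(\frac{73}{2 + 5} - \frac{1}{243 \cdot 148}\right) = - 6 \left(\frac{73}{7} - \frac{1}{35964}\right) = \left(-6\right) \frac{2625365}{251748} = - \frac{2625365}{41958} \approx -62.571$)
$131 + t \left(111 - 42\right) = 131 - \frac{2625365 \left(111 - 42\right)}{41958} = 131 - \frac{60383395}{13986} = - \frac{58551229}{13986}$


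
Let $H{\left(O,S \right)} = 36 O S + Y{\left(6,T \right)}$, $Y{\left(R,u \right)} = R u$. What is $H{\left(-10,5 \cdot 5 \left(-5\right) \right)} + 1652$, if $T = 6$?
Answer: $46688$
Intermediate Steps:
$H{\left(O,S \right)} = 36 + 36 O S$ ($H{\left(O,S \right)} = 36 O S + 6 \cdot 6 = 36 O S + 36 = 36 + 36 O S$)
$H{\left(-10,5 \cdot 5 \left(-5\right) \right)} + 1652 = \left(36 + 36 \left(-10\right) 5 \cdot 5 \left(-5\right)\right) + 1652 = \left(36 + 36 \left(-10\right) 25 \left(-5\right)\right) + 1652 = \left(36 + 36 \left(-10\right) \left(-125\right)\right) + 1652 = \left(36 + 45000\right) + 1652 = 45036 + 1652 = 46688$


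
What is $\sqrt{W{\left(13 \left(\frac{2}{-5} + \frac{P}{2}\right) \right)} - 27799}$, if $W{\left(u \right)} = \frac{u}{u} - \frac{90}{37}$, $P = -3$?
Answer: $\frac{2 i \sqrt{9514698}}{37} \approx 166.73 i$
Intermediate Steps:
$W{\left(u \right)} = - \frac{53}{37}$ ($W{\left(u \right)} = 1 - \frac{90}{37} = - \frac{53}{37}$)
$\sqrt{W{\left(13 \left(\frac{2}{-5} + \frac{P}{2}\right) \right)} - 27799} = \sqrt{- \frac{53}{37} - 27799} = \sqrt{- \frac{1028616}{37}} = \frac{2 i \sqrt{9514698}}{37}$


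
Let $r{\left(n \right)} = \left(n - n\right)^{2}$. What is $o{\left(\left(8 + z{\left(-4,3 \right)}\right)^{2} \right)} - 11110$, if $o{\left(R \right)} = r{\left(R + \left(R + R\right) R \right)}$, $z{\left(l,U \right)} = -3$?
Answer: $-11110$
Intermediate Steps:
$r{\left(n \right)} = 0$ ($r{\left(n \right)} = 0^{2} = 0$)
$o{\left(R \right)} = 0$
$o{\left(\left(8 + z{\left(-4,3 \right)}\right)^{2} \right)} - 11110 = 0 - 11110 = -11110$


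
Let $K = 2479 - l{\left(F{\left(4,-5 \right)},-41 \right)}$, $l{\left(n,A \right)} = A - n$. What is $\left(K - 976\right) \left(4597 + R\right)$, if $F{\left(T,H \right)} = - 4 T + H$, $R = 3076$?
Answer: $11685979$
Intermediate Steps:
$F{\left(T,H \right)} = H - 4 T$
$K = 2499$ ($K = 2479 - \left(-41 - \left(-5 - 16\right)\right) = 2479 - \left(-41 - -21\right) = 2479 - \left(-41 + 21\right) = 2479 - -20 = 2479 + 20 = 2499$)
$\left(K - 976\right) \left(4597 + R\right) = \left(2499 - 976\right) \left(4597 + 3076\right) = 1523 \cdot 7673 = 11685979$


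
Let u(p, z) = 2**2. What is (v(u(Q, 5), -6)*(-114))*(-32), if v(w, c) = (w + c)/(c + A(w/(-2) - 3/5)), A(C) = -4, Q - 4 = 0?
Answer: 3648/5 ≈ 729.60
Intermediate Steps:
Q = 4 (Q = 4 + 0 = 4)
u(p, z) = 4
v(w, c) = (c + w)/(-4 + c) (v(w, c) = (w + c)/(c - 4) = (c + w)/(-4 + c))
(v(u(Q, 5), -6)*(-114))*(-32) = (((-6 + 4)/(-4 - 6))*(-114))*(-32) = ((-2/(-10))*(-114))*(-32) = (-1/10*(-2)*(-114))*(-32) = ((1/5)*(-114))*(-32) = -114/5*(-32) = 3648/5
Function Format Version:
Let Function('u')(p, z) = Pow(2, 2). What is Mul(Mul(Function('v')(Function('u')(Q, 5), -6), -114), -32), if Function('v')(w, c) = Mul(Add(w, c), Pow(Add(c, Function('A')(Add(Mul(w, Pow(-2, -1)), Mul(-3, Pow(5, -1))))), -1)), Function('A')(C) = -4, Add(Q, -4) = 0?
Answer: Rational(3648, 5) ≈ 729.60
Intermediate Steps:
Q = 4 (Q = Add(4, 0) = 4)
Function('u')(p, z) = 4
Function('v')(w, c) = Mul(Pow(Add(-4, c), -1), Add(c, w)) (Function('v')(w, c) = Mul(Add(w, c), Pow(Add(c, -4), -1)) = Mul(Add(c, w), Pow(Add(-4, c), -1)) = Mul(Pow(Add(-4, c), -1), Add(c, w)))
Mul(Mul(Function('v')(Function('u')(Q, 5), -6), -114), -32) = Mul(Mul(Mul(Pow(Add(-4, -6), -1), Add(-6, 4)), -114), -32) = Mul(Mul(Mul(Pow(-10, -1), -2), -114), -32) = Mul(Mul(Mul(Rational(-1, 10), -2), -114), -32) = Mul(Mul(Rational(1, 5), -114), -32) = Mul(Rational(-114, 5), -32) = Rational(3648, 5)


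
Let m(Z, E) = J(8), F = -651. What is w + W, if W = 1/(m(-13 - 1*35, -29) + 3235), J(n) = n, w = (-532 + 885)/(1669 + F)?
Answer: 1145797/3301374 ≈ 0.34707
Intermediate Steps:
w = 353/1018 (w = (-532 + 885)/(1669 - 651) = 353/1018 ≈ 0.34676)
m(Z, E) = 8
W = 1/3243 (W = 1/(8 + 3235) = 1/3243 ≈ 0.00030836)
w + W = 353/1018 + 1/3243 = 1145797/3301374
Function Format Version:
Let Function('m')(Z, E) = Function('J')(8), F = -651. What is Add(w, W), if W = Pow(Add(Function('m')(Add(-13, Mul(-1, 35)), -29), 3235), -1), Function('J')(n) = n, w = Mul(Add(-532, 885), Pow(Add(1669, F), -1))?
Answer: Rational(1145797, 3301374) ≈ 0.34707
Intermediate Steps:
w = Rational(353, 1018) (w = Mul(Add(-532, 885), Pow(Add(1669, -651), -1)) = Mul(353, Pow(1018, -1)) = Mul(353, Rational(1, 1018)) = Rational(353, 1018) ≈ 0.34676)
Function('m')(Z, E) = 8
W = Rational(1, 3243) (W = Pow(Add(8, 3235), -1) = Pow(3243, -1) = Rational(1, 3243) ≈ 0.00030836)
Add(w, W) = Add(Rational(353, 1018), Rational(1, 3243)) = Rational(1145797, 3301374)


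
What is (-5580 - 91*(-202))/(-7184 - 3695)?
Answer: -12802/10879 ≈ -1.1768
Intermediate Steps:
(-5580 - 91*(-202))/(-7184 - 3695) = (-5580 + 18382)/(-10879) = 12802*(-1/10879) = -12802/10879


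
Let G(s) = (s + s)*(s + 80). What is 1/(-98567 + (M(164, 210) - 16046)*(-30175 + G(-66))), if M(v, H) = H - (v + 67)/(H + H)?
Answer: 20/10140705473 ≈ 1.9722e-9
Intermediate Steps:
G(s) = 2*s*(80 + s) (G(s) = (2*s)*(80 + s) = 2*s*(80 + s))
M(v, H) = H - (67 + v)/(2*H)
1/(-98567 + (M(164, 210) - 16046)*(-30175 + G(-66))) = 1/(-98567 + ((½)*(-67 - 1*164 + 2*210²)/210 - 16046)*(-30175 + 2*(-66)*(80 - 66))) = 1/(-98567 + ((½)*(1/210)*(-67 - 164 + 2*44100) - 16046)*(-30175 + 2*(-66)*14)) = 1/(-98567 + ((½)*(1/210)*(-67 - 164 + 88200) - 16046)*(-30175 - 1848)) = 1/(-98567 + ((½)*(1/210)*87969 - 16046)*(-32023)) = 1/(-98567 + (4189/20 - 16046)*(-32023)) = 1/(-98567 - 316731/20*(-32023)) = 1/(-98567 + 10142676813/20) = 1/(10140705473/20) = 20/10140705473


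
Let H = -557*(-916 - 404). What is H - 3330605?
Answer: -2595365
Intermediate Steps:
H = 735240 (H = -557*(-1320) = 735240)
H - 3330605 = 735240 - 3330605 = -2595365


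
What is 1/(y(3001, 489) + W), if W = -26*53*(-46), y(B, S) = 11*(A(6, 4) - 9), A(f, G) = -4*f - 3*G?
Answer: 1/62893 ≈ 1.5900e-5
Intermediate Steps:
y(B, S) = -495 (y(B, S) = 11*((-4*6 - 3*4) - 9) = 11*((-24 - 12) - 9) = 11*(-36 - 9) = 11*(-45) = -495)
W = 63388 (W = -1378*(-46) = 63388)
1/(y(3001, 489) + W) = 1/(-495 + 63388) = 1/62893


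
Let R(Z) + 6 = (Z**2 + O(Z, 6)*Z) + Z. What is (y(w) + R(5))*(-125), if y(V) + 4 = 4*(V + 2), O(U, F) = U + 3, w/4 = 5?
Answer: -18500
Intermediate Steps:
w = 20 (w = 4*5 = 20)
O(U, F) = 3 + U
R(Z) = -6 + Z + Z**2 + Z*(3 + Z) (R(Z) = -6 + ((Z**2 + (3 + Z)*Z) + Z) = -6 + ((Z**2 + Z*(3 + Z)) + Z) = -6 + (Z + Z**2 + Z*(3 + Z)) = -6 + Z + Z**2 + Z*(3 + Z))
y(V) = 4 + 4*V (y(V) = -4 + 4*(V + 2) = -4 + 4*(2 + V) = -4 + (8 + 4*V) = 4 + 4*V)
(y(w) + R(5))*(-125) = ((4 + 4*20) + (-6 + 2*5**2 + 4*5))*(-125) = ((4 + 80) + (-6 + 2*25 + 20))*(-125) = (84 + (-6 + 50 + 20))*(-125) = (84 + 64)*(-125) = 148*(-125) = -18500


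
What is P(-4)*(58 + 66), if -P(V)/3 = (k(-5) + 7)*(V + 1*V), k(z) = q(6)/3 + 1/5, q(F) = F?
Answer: 136896/5 ≈ 27379.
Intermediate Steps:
k(z) = 11/5 (k(z) = 6/3 + 1/5 = 6*(1/3) + 1*(1/5) = 2 + 1/5 = 11/5)
P(V) = -276*V/5 (P(V) = -3*(11/5 + 7)*(V + 1*V) = -138*(V + V)/5 = -138*2*V/5 = -276*V/5)
P(-4)*(58 + 66) = (-276/5*(-4))*(58 + 66) = (1104/5)*124 = 136896/5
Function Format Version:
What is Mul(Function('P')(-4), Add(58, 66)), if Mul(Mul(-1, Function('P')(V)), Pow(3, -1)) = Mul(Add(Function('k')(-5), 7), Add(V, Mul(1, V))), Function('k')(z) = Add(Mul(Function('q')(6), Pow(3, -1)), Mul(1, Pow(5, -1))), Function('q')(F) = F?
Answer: Rational(136896, 5) ≈ 27379.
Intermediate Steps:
Function('k')(z) = Rational(11, 5) (Function('k')(z) = Add(Mul(6, Pow(3, -1)), Mul(1, Pow(5, -1))) = Add(Mul(6, Rational(1, 3)), Mul(1, Rational(1, 5))) = Add(2, Rational(1, 5)) = Rational(11, 5))
Function('P')(V) = Mul(Rational(-276, 5), V) (Function('P')(V) = Mul(-3, Mul(Add(Rational(11, 5), 7), Add(V, Mul(1, V)))) = Mul(-3, Mul(Rational(46, 5), Add(V, V))) = Mul(-3, Mul(Rational(46, 5), Mul(2, V))) = Mul(-3, Mul(Rational(92, 5), V)) = Mul(Rational(-276, 5), V))
Mul(Function('P')(-4), Add(58, 66)) = Mul(Mul(Rational(-276, 5), -4), Add(58, 66)) = Mul(Rational(1104, 5), 124) = Rational(136896, 5)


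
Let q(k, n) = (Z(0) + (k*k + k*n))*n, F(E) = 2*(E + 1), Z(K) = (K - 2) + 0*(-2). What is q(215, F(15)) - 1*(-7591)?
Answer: 1706887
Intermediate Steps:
Z(K) = -2 + K (Z(K) = (-2 + K) + 0 = -2 + K)
F(E) = 2 + 2*E (F(E) = 2*(1 + E) = 2 + 2*E)
q(k, n) = n*(-2 + k² + k*n) (q(k, n) = ((-2 + 0) + (k*k + k*n))*n = (-2 + (k² + k*n))*n = (-2 + k² + k*n)*n = n*(-2 + k² + k*n))
q(215, F(15)) - 1*(-7591) = (2 + 2*15)*(-2 + 215² + 215*(2 + 2*15)) - 1*(-7591) = (2 + 30)*(-2 + 46225 + 215*(2 + 30)) + 7591 = 32*(-2 + 46225 + 215*32) + 7591 = 32*(-2 + 46225 + 6880) + 7591 = 32*53103 + 7591 = 1699296 + 7591 = 1706887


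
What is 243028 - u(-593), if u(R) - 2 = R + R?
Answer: 244212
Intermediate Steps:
u(R) = 2 + 2*R (u(R) = 2 + (R + R) = 2 + 2*R)
243028 - u(-593) = 243028 - (2 + 2*(-593)) = 243028 - (2 - 1186) = 243028 - 1*(-1184) = 243028 + 1184 = 244212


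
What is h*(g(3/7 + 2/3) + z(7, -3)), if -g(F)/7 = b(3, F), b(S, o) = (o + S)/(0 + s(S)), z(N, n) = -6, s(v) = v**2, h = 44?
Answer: -10912/27 ≈ -404.15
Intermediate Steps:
b(S, o) = (S + o)/S**2 (b(S, o) = (o + S)/(0 + S**2) = (S + o)/(S**2) = (S + o)/S**2)
g(F) = -7/3 - 7*F/9 (g(F) = -7*(3 + F)/3**2 = -7*(3 + F)/9 = -7*(1/3 + F/9) = -7/3 - 7*F/9)
h*(g(3/7 + 2/3) + z(7, -3)) = 44*((-7/3 - 7*(3/7 + 2/3)/9) - 6) = 44*((-7/3 - 7/9*23/21) - 6) = 44*((-7/3 - 23/27) - 6) = 44*(-86/27 - 6) = 44*(-248/27) = -10912/27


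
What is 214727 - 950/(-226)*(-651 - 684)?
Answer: 23630026/113 ≈ 2.0912e+5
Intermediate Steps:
214727 - 950/(-226)*(-651 - 684) = 214727 - 950*(-1/226)*(-1335) = 214727 - (-475)*(-1335)/113 = 214727 - 1*634125/113 = 214727 - 634125/113 = 23630026/113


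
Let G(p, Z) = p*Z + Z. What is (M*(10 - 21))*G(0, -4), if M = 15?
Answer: 660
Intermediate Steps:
G(p, Z) = Z + Z*p (G(p, Z) = Z*p + Z = Z + Z*p)
(M*(10 - 21))*G(0, -4) = (15*(10 - 21))*(-4*(1 + 0)) = (15*(-11))*(-4*1) = -165*(-4) = 660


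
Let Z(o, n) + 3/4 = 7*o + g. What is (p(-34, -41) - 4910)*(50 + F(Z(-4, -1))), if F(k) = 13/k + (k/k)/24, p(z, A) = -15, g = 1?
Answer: -216803425/888 ≈ -2.4415e+5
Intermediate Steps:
Z(o, n) = 1/4 + 7*o (Z(o, n) = -3/4 + (7*o + 1) = -3/4 + (1 + 7*o) = 1/4 + 7*o)
F(k) = 1/24 + 13/k (F(k) = 13/k + 1*(1/24) = 13/k + 1/24 = 1/24 + 13/k)
(p(-34, -41) - 4910)*(50 + F(Z(-4, -1))) = (-15 - 4910)*(50 + (312 + (1/4 + 7*(-4)))/(24*(1/4 + 7*(-4)))) = -4925*(50 + (312 + (1/4 - 28))/(24*(1/4 - 28))) = -4925*(50 + (312 - 111/4)/(24*(-111/4))) = -4925*(50 + (1/24)*(-4/111)*(1137/4)) = -4925*(50 - 379/888) = -4925*44021/888 = -216803425/888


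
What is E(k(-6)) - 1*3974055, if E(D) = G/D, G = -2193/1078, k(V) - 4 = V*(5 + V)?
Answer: -42840315093/10780 ≈ -3.9741e+6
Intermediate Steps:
k(V) = 4 + V*(5 + V)
G = -2193/1078 (G = -2193*1/1078 = -2193/1078 ≈ -2.0343)
E(D) = -2193/(1078*D)
E(k(-6)) - 1*3974055 = -2193/(1078*(4 + (-6)² + 5*(-6))) - 1*3974055 = -2193/(1078*(4 + 36 - 30)) - 3974055 = -2193/1078/10 - 3974055 = -2193/1078*⅒ - 3974055 = -2193/10780 - 3974055 = -42840315093/10780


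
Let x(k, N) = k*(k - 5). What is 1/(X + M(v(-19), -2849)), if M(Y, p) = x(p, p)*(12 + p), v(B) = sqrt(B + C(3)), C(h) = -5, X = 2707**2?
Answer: -1/23060449653 ≈ -4.3364e-11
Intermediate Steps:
x(k, N) = k*(-5 + k)
X = 7327849
v(B) = sqrt(-5 + B) (v(B) = sqrt(B - 5) = sqrt(-5 + B))
M(Y, p) = p*(-5 + p)*(12 + p) (M(Y, p) = (p*(-5 + p))*(12 + p) = p*(-5 + p)*(12 + p))
1/(X + M(v(-19), -2849)) = 1/(7327849 - 2849*(-5 - 2849)*(12 - 2849)) = 1/(7327849 - 2849*(-2854)*(-2837)) = 1/(7327849 - 23067777502) = 1/(-23060449653) = -1/23060449653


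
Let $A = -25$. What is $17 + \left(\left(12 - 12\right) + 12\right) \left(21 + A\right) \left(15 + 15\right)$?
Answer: $-1423$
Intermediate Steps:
$17 + \left(\left(12 - 12\right) + 12\right) \left(21 + A\right) \left(15 + 15\right) = 17 + \left(\left(12 - 12\right) + 12\right) \left(21 - 25\right) \left(15 + 15\right) = 17 + \left(0 + 12\right) \left(\left(-4\right) 30\right) = 17 + 12 \left(-120\right) = 17 - 1440 = -1423$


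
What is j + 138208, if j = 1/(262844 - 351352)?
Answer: 12232513663/88508 ≈ 1.3821e+5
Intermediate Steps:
j = -1/88508 (j = 1/(-88508) = -1/88508 ≈ -1.1298e-5)
j + 138208 = -1/88508 + 138208 = 12232513663/88508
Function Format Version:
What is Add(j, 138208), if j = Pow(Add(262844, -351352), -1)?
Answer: Rational(12232513663, 88508) ≈ 1.3821e+5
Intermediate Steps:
j = Rational(-1, 88508) (j = Pow(-88508, -1) = Rational(-1, 88508) ≈ -1.1298e-5)
Add(j, 138208) = Add(Rational(-1, 88508), 138208) = Rational(12232513663, 88508)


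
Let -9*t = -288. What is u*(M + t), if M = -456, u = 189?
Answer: -80136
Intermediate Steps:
t = 32 (t = -⅑*(-288) = 32)
u*(M + t) = 189*(-456 + 32) = 189*(-424) = -80136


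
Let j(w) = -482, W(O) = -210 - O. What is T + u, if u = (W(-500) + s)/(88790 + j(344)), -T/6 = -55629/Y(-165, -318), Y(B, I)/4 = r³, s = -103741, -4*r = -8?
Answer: 3683950495/353232 ≈ 10429.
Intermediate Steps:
r = 2 (r = -¼*(-8) = 2)
Y(B, I) = 32 (Y(B, I) = 4*2³ = 4*8 = 32)
T = 166887/16 (T = -(-333774)/32 = -6*(-55629/32) = 166887/16 ≈ 10430.)
u = -103451/88308 (u = ((-210 - 1*(-500)) - 103741)/(88790 - 482) = ((-210 + 500) - 103741)/88308 = (290 - 103741)*(1/88308) = -103451*1/88308 = -103451/88308 ≈ -1.1715)
T + u = 166887/16 - 103451/88308 = 3683950495/353232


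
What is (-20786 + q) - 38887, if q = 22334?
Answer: -37339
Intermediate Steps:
(-20786 + q) - 38887 = (-20786 + 22334) - 38887 = 1548 - 38887 = -37339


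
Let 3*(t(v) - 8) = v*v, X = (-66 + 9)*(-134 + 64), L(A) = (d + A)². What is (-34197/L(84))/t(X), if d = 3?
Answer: -11399/13388824284 ≈ -8.5138e-7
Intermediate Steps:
L(A) = (3 + A)²
X = 3990 (X = -57*(-70) = 3990)
t(v) = 8 + v²/3 (t(v) = 8 + (v*v)/3 = 8 + v²/3)
(-34197/L(84))/t(X) = (-34197/(3 + 84)²)/(8 + (⅓)*3990²) = (-34197/(87²))/(8 + (⅓)*15920100) = (-34197/7569)/(8 + 5306700) = -34197*1/7569/5306708 = -11399/2523*1/5306708 = -11399/13388824284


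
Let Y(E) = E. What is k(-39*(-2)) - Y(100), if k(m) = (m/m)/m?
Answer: -7799/78 ≈ -99.987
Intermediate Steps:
k(m) = 1/m
k(-39*(-2)) - Y(100) = 1/(-39*(-2)) - 1*100 = 1/78 - 100 = -7799/78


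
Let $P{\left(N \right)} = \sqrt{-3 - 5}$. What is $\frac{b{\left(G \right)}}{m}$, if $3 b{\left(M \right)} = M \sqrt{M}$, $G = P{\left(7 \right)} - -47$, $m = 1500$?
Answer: $\frac{\left(47 + 2 i \sqrt{2}\right)^{\frac{3}{2}}}{4500} \approx 0.071506 + 0.0064645 i$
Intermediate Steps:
$P{\left(N \right)} = 2 i \sqrt{2}$ ($P{\left(N \right)} = \sqrt{-8} = 2 i \sqrt{2}$)
$G = 47 + 2 i \sqrt{2}$ ($G = 2 i \sqrt{2} - -47 = 2 i \sqrt{2} + 47 = 47 + 2 i \sqrt{2} \approx 47.0 + 2.8284 i$)
$b{\left(M \right)} = \frac{M^{\frac{3}{2}}}{3}$ ($b{\left(M \right)} = \frac{M \sqrt{M}}{3} = \frac{M^{\frac{3}{2}}}{3}$)
$\frac{b{\left(G \right)}}{m} = \frac{\frac{1}{3} \left(47 + 2 i \sqrt{2}\right)^{\frac{3}{2}}}{1500} = \frac{\left(47 + 2 i \sqrt{2}\right)^{\frac{3}{2}}}{3} \cdot \frac{1}{1500} = \frac{\left(47 + 2 i \sqrt{2}\right)^{\frac{3}{2}}}{4500}$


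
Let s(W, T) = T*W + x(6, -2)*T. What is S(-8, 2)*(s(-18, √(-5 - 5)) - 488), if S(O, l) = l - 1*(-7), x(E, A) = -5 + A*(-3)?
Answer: -4392 - 153*I*√10 ≈ -4392.0 - 483.83*I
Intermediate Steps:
x(E, A) = -5 - 3*A
S(O, l) = 7 + l (S(O, l) = l + 7 = 7 + l)
s(W, T) = T + T*W (s(W, T) = T*W + (-5 - 3*(-2))*T = T*W + (-5 + 6)*T = T*W + 1*T = T*W + T = T + T*W)
S(-8, 2)*(s(-18, √(-5 - 5)) - 488) = (7 + 2)*(√(-5 - 5)*(1 - 18) - 488) = 9*(√(-10)*(-17) - 488) = 9*((I*√10)*(-17) - 488) = 9*(-17*I*√10 - 488) = 9*(-488 - 17*I*√10) = -4392 - 153*I*√10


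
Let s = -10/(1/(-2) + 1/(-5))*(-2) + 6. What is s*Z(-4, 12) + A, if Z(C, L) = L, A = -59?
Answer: -2309/7 ≈ -329.86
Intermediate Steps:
s = -158/7 (s = -10/(1*(-½) + 1*(-⅕))*(-2) + 6 = -10/(-½ - ⅕)*(-2) + 6 = -10/(-7/10)*(-2) + 6 = -10*(-10/7)*(-2) + 6 = (100/7)*(-2) + 6 = -200/7 + 6 = -158/7 ≈ -22.571)
s*Z(-4, 12) + A = -158/7*12 - 59 = -1896/7 - 59 = -2309/7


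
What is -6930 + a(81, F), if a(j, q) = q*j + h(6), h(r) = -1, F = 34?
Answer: -4177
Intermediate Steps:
a(j, q) = -1 + j*q (a(j, q) = q*j - 1 = j*q - 1 = -1 + j*q)
-6930 + a(81, F) = -6930 + (-1 + 81*34) = -6930 + (-1 + 2754) = -6930 + 2753 = -4177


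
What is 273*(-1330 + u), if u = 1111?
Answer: -59787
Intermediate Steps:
273*(-1330 + u) = 273*(-1330 + 1111) = 273*(-219) = -59787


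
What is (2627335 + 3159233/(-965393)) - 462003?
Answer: 190035745113/87763 ≈ 2.1653e+6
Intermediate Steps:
(2627335 + 3159233/(-965393)) - 462003 = (2627335 + 3159233*(-1/965393)) - 462003 = (2627335 - 287203/87763) - 462003 = 230582514402/87763 - 462003 = 190035745113/87763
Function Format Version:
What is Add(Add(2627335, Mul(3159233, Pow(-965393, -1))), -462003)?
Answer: Rational(190035745113, 87763) ≈ 2.1653e+6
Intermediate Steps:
Add(Add(2627335, Mul(3159233, Pow(-965393, -1))), -462003) = Add(Add(2627335, Mul(3159233, Rational(-1, 965393))), -462003) = Add(Add(2627335, Rational(-287203, 87763)), -462003) = Add(Rational(230582514402, 87763), -462003) = Rational(190035745113, 87763)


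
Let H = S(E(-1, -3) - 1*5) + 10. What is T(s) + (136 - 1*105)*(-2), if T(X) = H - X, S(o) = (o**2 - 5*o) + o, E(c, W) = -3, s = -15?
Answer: 59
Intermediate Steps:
S(o) = o**2 - 4*o
H = 106 (H = (-3 - 1*5)*(-4 + (-3 - 1*5)) + 10 = (-3 - 5)*(-4 + (-3 - 5)) + 10 = -8*(-4 - 8) + 10 = -8*(-12) + 10 = 96 + 10 = 106)
T(X) = 106 - X
T(s) + (136 - 1*105)*(-2) = (106 - 1*(-15)) + (136 - 1*105)*(-2) = (106 + 15) + (136 - 105)*(-2) = 121 + 31*(-2) = 121 - 62 = 59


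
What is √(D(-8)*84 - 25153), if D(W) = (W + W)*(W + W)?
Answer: I*√3649 ≈ 60.407*I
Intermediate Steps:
D(W) = 4*W² (D(W) = (2*W)*(2*W) = 4*W²)
√(D(-8)*84 - 25153) = √((4*(-8)²)*84 - 25153) = √((4*64)*84 - 25153) = √(256*84 - 25153) = √(21504 - 25153) = √(-3649) = I*√3649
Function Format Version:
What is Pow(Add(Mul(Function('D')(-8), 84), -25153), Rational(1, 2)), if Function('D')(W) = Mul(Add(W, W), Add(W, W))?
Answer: Mul(I, Pow(3649, Rational(1, 2))) ≈ Mul(60.407, I)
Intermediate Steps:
Function('D')(W) = Mul(4, Pow(W, 2)) (Function('D')(W) = Mul(Mul(2, W), Mul(2, W)) = Mul(4, Pow(W, 2)))
Pow(Add(Mul(Function('D')(-8), 84), -25153), Rational(1, 2)) = Pow(Add(Mul(Mul(4, Pow(-8, 2)), 84), -25153), Rational(1, 2)) = Pow(Add(Mul(Mul(4, 64), 84), -25153), Rational(1, 2)) = Pow(Add(Mul(256, 84), -25153), Rational(1, 2)) = Pow(Add(21504, -25153), Rational(1, 2)) = Pow(-3649, Rational(1, 2)) = Mul(I, Pow(3649, Rational(1, 2)))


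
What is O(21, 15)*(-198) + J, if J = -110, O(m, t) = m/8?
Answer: -2519/4 ≈ -629.75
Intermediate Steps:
O(m, t) = m/8 (O(m, t) = m*(1/8) = m/8)
O(21, 15)*(-198) + J = ((1/8)*21)*(-198) - 110 = (21/8)*(-198) - 110 = -2079/4 - 110 = -2519/4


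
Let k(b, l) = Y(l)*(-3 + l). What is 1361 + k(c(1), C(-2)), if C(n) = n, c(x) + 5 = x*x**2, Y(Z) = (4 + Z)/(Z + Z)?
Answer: 2727/2 ≈ 1363.5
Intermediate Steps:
Y(Z) = (4 + Z)/(2*Z) (Y(Z) = (4 + Z)/((2*Z)) = (4 + Z)*(1/(2*Z)) = (4 + Z)/(2*Z))
c(x) = -5 + x**3 (c(x) = -5 + x*x**2 = -5 + x**3)
k(b, l) = (-3 + l)*(4 + l)/(2*l) (k(b, l) = ((4 + l)/(2*l))*(-3 + l) = (-3 + l)*(4 + l)/(2*l))
1361 + k(c(1), C(-2)) = 1361 + (1/2)*(-3 - 2)*(4 - 2)/(-2) = 1361 + (1/2)*(-1/2)*(-5)*2 = 1361 + 5/2 = 2727/2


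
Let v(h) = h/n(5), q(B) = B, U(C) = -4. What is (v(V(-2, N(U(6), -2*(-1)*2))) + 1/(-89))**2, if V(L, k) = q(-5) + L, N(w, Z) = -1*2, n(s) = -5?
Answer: 381924/198025 ≈ 1.9287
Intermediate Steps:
N(w, Z) = -2
V(L, k) = -5 + L
v(h) = -h/5 (v(h) = h/(-5) = h*(-1/5) = -h/5)
(v(V(-2, N(U(6), -2*(-1)*2))) + 1/(-89))**2 = (-(-5 - 2)/5 + 1/(-89))**2 = (-1/5*(-7) - 1/89)**2 = (7/5 - 1/89)**2 = (618/445)**2 = 381924/198025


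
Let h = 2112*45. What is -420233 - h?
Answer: -515273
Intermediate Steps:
h = 95040
-420233 - h = -420233 - 1*95040 = -420233 - 95040 = -515273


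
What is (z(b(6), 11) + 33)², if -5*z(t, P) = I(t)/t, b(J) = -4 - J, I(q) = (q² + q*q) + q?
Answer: 33856/25 ≈ 1354.2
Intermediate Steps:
I(q) = q + 2*q² (I(q) = (q² + q²) + q = 2*q² + q = q + 2*q²)
z(t, P) = -⅕ - 2*t/5 (z(t, P) = -t*(1 + 2*t)/(5*t) = -(1 + 2*t)/5 = -⅕ - 2*t/5)
(z(b(6), 11) + 33)² = ((-⅕ - 2*(-4 - 1*6)/5) + 33)² = ((-⅕ - 2*(-4 - 6)/5) + 33)² = ((-⅕ - ⅖*(-10)) + 33)² = ((-⅕ + 4) + 33)² = (19/5 + 33)² = (184/5)² = 33856/25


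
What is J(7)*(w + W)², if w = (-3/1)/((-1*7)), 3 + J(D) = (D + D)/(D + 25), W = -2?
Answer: -4961/784 ≈ -6.3278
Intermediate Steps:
J(D) = -3 + 2*D/(25 + D) (J(D) = -3 + (D + D)/(D + 25) = -3 + (2*D)/(25 + D) = -3 + 2*D/(25 + D))
w = 3/7 (w = -3*1/(-7) = -3*(-⅐) = 3/7 ≈ 0.42857)
J(7)*(w + W)² = ((-75 - 1*7)/(25 + 7))*(3/7 - 2)² = ((-75 - 7)/32)*(-11/7)² = ((1/32)*(-82))*(121/49) = -41/16*121/49 = -4961/784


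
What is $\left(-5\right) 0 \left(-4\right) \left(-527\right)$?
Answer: $0$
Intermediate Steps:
$\left(-5\right) 0 \left(-4\right) \left(-527\right) = 0 \left(-4\right) \left(-527\right) = 0 \left(-527\right) = 0$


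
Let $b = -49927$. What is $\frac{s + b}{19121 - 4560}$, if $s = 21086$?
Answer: $- \frac{28841}{14561} \approx -1.9807$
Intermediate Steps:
$\frac{s + b}{19121 - 4560} = \frac{21086 - 49927}{19121 - 4560} = - \frac{28841}{14561}$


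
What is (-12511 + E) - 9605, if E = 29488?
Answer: 7372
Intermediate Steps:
(-12511 + E) - 9605 = (-12511 + 29488) - 9605 = 16977 - 9605 = 7372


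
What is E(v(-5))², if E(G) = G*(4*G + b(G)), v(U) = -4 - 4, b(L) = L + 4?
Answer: 82944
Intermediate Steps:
b(L) = 4 + L
v(U) = -8
E(G) = G*(4 + 5*G) (E(G) = G*(4*G + (4 + G)) = G*(4 + 5*G))
E(v(-5))² = (-8*(4 + 5*(-8)))² = (-8*(4 - 40))² = (-8*(-36))² = 288² = 82944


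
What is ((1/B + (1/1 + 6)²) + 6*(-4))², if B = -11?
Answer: 75076/121 ≈ 620.46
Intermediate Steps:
((1/B + (1/1 + 6)²) + 6*(-4))² = ((1/(-11) + (1/1 + 6)²) + 6*(-4))² = ((-1/11 + (1 + 6)²) - 24)² = ((-1/11 + 7²) - 24)² = ((-1/11 + 49) - 24)² = (538/11 - 24)² = (274/11)² = 75076/121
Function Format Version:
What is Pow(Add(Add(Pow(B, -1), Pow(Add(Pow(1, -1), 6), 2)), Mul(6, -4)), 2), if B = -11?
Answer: Rational(75076, 121) ≈ 620.46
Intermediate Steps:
Pow(Add(Add(Pow(B, -1), Pow(Add(Pow(1, -1), 6), 2)), Mul(6, -4)), 2) = Pow(Add(Add(Pow(-11, -1), Pow(Add(Pow(1, -1), 6), 2)), Mul(6, -4)), 2) = Pow(Add(Add(Rational(-1, 11), Pow(Add(1, 6), 2)), -24), 2) = Pow(Add(Add(Rational(-1, 11), Pow(7, 2)), -24), 2) = Pow(Add(Add(Rational(-1, 11), 49), -24), 2) = Pow(Add(Rational(538, 11), -24), 2) = Pow(Rational(274, 11), 2) = Rational(75076, 121)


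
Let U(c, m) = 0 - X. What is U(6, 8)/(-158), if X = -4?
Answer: -2/79 ≈ -0.025316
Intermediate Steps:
U(c, m) = 4 (U(c, m) = 0 - 1*(-4) = 0 + 4 = 4)
U(6, 8)/(-158) = 4/(-158) = -1/158*4 = -2/79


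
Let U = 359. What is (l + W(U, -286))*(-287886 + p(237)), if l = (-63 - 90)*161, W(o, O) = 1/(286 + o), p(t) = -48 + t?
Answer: 1523670547316/215 ≈ 7.0868e+9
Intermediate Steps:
l = -24633 (l = -153*161 = -24633)
(l + W(U, -286))*(-287886 + p(237)) = (-24633 + 1/(286 + 359))*(-287886 + (-48 + 237)) = (-24633 + 1/645)*(-287886 + 189) = (-24633 + 1/645)*(-287697) = -15888284/645*(-287697) = 1523670547316/215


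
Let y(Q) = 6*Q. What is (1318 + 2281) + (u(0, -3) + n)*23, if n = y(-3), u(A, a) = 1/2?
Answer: 6393/2 ≈ 3196.5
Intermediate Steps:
u(A, a) = ½
n = -18 (n = 6*(-3) = -18)
(1318 + 2281) + (u(0, -3) + n)*23 = (1318 + 2281) + (½ - 18)*23 = 3599 - 35/2*23 = 3599 - 805/2 = 6393/2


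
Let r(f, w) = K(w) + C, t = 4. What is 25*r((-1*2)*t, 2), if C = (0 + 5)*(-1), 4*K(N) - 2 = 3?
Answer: -375/4 ≈ -93.750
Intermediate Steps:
K(N) = 5/4 (K(N) = 1/2 + (1/4)*3 = 1/2 + 3/4 = 5/4)
C = -5 (C = 5*(-1) = -5)
r(f, w) = -15/4 (r(f, w) = 5/4 - 5 = -15/4)
25*r((-1*2)*t, 2) = 25*(-15/4) = -375/4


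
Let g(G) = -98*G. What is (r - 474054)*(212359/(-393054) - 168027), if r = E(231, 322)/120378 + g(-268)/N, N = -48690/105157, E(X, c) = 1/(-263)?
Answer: 9006088110983698055902964039/100981918303538940 ≈ 8.9185e+10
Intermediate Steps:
E(X, c) = -1/263
N = -48690/105157 (N = -48690*1/105157 = -48690/105157 ≈ -0.46302)
r = -14573057520578027/256916144610 (r = -1/263/120378 + (-98*(-268))/(-48690/105157) = -1/263*1/120378 + 26264*(-105157/48690) = -1/31659414 - 1380921724/24345 = -14573057520578027/256916144610 ≈ -56723.)
(r - 474054)*(212359/(-393054) - 168027) = (-14573057520578027/256916144610 - 474054)*(212359/(-393054) - 168027) = -136365183537526967*(212359*(-1/393054) - 168027)/256916144610 = -136365183537526967*(-212359/393054 - 168027)/256916144610 = -136365183537526967/256916144610*(-66043896817/393054) = 9006088110983698055902964039/100981918303538940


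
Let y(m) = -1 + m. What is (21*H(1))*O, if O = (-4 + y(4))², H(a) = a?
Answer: 21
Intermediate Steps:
O = 1 (O = (-4 + (-1 + 4))² = (-4 + 3)² = (-1)² = 1)
(21*H(1))*O = (21*1)*1 = 21*1 = 21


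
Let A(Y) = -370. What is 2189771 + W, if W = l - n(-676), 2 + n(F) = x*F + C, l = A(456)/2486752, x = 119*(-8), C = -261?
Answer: 1922858603047/1243376 ≈ 1.5465e+6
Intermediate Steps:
x = -952
l = -185/1243376 (l = -370/2486752 = -370*1/2486752 = -185/1243376 ≈ -0.00014879)
n(F) = -263 - 952*F (n(F) = -2 + (-952*F - 261) = -2 + (-261 - 952*F) = -263 - 952*F)
W = -799850103849/1243376 (W = -185/1243376 - (-263 - 952*(-676)) = -185/1243376 - (-263 + 643552) = -185/1243376 - 1*643289 = -185/1243376 - 643289 = -799850103849/1243376 ≈ -6.4329e+5)
2189771 + W = 2189771 - 799850103849/1243376 = 1922858603047/1243376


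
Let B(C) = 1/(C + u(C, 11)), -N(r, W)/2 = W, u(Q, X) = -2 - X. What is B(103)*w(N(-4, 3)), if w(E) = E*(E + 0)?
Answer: ⅖ ≈ 0.40000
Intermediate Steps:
N(r, W) = -2*W
B(C) = 1/(-13 + C) (B(C) = 1/(C + (-2 - 1*11)) = 1/(C + (-2 - 11)) = 1/(C - 13) = 1/(-13 + C))
w(E) = E² (w(E) = E*E = E²)
B(103)*w(N(-4, 3)) = (-2*3)²/(-13 + 103) = (-6)²/90 = (1/90)*36 = ⅖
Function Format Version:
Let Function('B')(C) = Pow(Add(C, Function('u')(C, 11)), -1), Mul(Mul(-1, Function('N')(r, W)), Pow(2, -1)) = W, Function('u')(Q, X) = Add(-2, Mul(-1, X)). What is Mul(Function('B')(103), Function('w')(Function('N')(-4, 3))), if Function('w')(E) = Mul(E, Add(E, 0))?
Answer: Rational(2, 5) ≈ 0.40000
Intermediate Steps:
Function('N')(r, W) = Mul(-2, W)
Function('B')(C) = Pow(Add(-13, C), -1) (Function('B')(C) = Pow(Add(C, Add(-2, Mul(-1, 11))), -1) = Pow(Add(C, Add(-2, -11)), -1) = Pow(Add(C, -13), -1) = Pow(Add(-13, C), -1))
Function('w')(E) = Pow(E, 2) (Function('w')(E) = Mul(E, E) = Pow(E, 2))
Mul(Function('B')(103), Function('w')(Function('N')(-4, 3))) = Mul(Pow(Add(-13, 103), -1), Pow(Mul(-2, 3), 2)) = Mul(Pow(90, -1), Pow(-6, 2)) = Mul(Rational(1, 90), 36) = Rational(2, 5)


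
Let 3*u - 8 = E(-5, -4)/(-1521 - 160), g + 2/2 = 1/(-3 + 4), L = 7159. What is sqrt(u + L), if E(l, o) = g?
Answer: sqrt(64455)/3 ≈ 84.627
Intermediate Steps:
g = 0 (g = -1 + 1/(-3 + 4) = -1 + 1/1 = -1 + 1 = 0)
E(l, o) = 0
u = 8/3 (u = 8/3 + (0/(-1521 - 160))/3 = 8/3 + (0/(-1681))/3 = 8/3 + (0*(-1/1681))/3 = 8/3 + (1/3)*0 = 8/3 + 0 = 8/3 ≈ 2.6667)
sqrt(u + L) = sqrt(8/3 + 7159) = sqrt(21485/3) = sqrt(64455)/3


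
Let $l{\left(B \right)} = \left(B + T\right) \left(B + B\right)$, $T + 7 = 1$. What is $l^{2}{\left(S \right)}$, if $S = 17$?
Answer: $139876$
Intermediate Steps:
$T = -6$ ($T = -7 + 1 = -6$)
$l{\left(B \right)} = 2 B \left(-6 + B\right)$ ($l{\left(B \right)} = \left(B - 6\right) \left(B + B\right) = \left(-6 + B\right) 2 B = 2 B \left(-6 + B\right)$)
$l^{2}{\left(S \right)} = \left(2 \cdot 17 \left(-6 + 17\right)\right)^{2} = \left(2 \cdot 17 \cdot 11\right)^{2} = 374^{2} = 139876$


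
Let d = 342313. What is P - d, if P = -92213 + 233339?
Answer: -201187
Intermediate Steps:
P = 141126
P - d = 141126 - 1*342313 = 141126 - 342313 = -201187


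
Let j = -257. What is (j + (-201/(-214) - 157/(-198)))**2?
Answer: 7311897218704/112211649 ≈ 65162.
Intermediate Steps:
(j + (-201/(-214) - 157/(-198)))**2 = (-257 + (-201/(-214) - 157/(-198)))**2 = (-257 + (-201*(-1/214) - 157*(-1/198)))**2 = (-257 + (201/214 + 157/198))**2 = (-257 + 18349/10593)**2 = (-2704052/10593)**2 = 7311897218704/112211649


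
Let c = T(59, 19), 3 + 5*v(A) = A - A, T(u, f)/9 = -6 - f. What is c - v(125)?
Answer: -1122/5 ≈ -224.40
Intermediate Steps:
T(u, f) = -54 - 9*f (T(u, f) = 9*(-6 - f) = -54 - 9*f)
v(A) = -⅗ (v(A) = -⅗ + (A - A)/5 = -⅗ + (⅕)*0 = -⅗ + 0 = -⅗)
c = -225 (c = -54 - 9*19 = -54 - 171 = -225)
c - v(125) = -225 - 1*(-⅗) = -225 + ⅗ = -1122/5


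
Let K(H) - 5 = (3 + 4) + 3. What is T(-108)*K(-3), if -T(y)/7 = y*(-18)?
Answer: -204120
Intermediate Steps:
K(H) = 15 (K(H) = 5 + ((3 + 4) + 3) = 5 + (7 + 3) = 5 + 10 = 15)
T(y) = 126*y (T(y) = -7*y*(-18) = -(-126)*y = 126*y)
T(-108)*K(-3) = (126*(-108))*15 = -13608*15 = -204120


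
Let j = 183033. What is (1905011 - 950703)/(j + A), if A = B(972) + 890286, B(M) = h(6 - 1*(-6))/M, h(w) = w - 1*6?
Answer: 154597896/173877679 ≈ 0.88912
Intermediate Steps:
h(w) = -6 + w (h(w) = w - 6 = -6 + w)
B(M) = 6/M (B(M) = (-6 + (6 - 1*(-6)))/M = (-6 + (6 + 6))/M = (-6 + 12)/M = 6/M)
A = 144226333/162 (A = 6/972 + 890286 = 6*(1/972) + 890286 = 1/162 + 890286 = 144226333/162 ≈ 8.9029e+5)
(1905011 - 950703)/(j + A) = (1905011 - 950703)/(183033 + 144226333/162) = 954308/(173877679/162) = 954308*(162/173877679) = 154597896/173877679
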